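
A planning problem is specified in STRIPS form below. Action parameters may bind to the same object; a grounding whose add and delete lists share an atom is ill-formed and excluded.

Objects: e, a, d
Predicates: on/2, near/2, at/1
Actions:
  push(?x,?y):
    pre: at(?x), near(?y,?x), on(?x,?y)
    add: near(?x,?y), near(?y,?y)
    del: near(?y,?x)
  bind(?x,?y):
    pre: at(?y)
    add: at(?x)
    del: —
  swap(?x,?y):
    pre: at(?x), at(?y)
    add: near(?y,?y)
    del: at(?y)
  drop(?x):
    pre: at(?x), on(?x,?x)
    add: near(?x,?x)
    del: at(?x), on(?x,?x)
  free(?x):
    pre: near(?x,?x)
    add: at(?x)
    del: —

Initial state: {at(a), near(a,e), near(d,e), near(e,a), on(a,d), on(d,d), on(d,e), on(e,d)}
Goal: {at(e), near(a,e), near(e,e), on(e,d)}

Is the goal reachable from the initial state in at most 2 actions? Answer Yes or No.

1. bind(e,a)  →  {at(a), at(e), near(a,e), near(d,e), near(e,a), on(a,d), on(d,d), on(d,e), on(e,d)}
2. swap(e,e)  →  {at(a), near(a,e), near(d,e), near(e,a), near(e,e), on(a,d), on(d,d), on(d,e), on(e,d)}
3. bind(e,a)  →  {at(a), at(e), near(a,e), near(d,e), near(e,a), near(e,e), on(a,d), on(d,d), on(d,e), on(e,d)}
optimal plan length = 3; 3 > 2

No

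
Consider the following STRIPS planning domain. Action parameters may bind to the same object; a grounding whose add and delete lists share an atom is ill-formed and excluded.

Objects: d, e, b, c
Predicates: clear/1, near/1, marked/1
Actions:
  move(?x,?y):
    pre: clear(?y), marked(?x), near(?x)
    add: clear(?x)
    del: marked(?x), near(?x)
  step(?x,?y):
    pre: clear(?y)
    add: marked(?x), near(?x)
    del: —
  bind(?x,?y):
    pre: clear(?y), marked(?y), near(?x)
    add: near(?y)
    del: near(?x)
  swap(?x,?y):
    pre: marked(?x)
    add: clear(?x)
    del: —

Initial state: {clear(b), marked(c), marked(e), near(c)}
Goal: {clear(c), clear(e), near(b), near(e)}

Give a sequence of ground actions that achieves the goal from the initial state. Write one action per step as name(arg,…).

1. move(c,b)  →  {clear(b), clear(c), marked(e)}
2. step(e,b)  →  {clear(b), clear(c), marked(e), near(e)}
3. step(b,b)  →  {clear(b), clear(c), marked(b), marked(e), near(b), near(e)}
4. swap(e,d)  →  {clear(b), clear(c), clear(e), marked(b), marked(e), near(b), near(e)}

move(c,b); step(e,b); step(b,b); swap(e,d)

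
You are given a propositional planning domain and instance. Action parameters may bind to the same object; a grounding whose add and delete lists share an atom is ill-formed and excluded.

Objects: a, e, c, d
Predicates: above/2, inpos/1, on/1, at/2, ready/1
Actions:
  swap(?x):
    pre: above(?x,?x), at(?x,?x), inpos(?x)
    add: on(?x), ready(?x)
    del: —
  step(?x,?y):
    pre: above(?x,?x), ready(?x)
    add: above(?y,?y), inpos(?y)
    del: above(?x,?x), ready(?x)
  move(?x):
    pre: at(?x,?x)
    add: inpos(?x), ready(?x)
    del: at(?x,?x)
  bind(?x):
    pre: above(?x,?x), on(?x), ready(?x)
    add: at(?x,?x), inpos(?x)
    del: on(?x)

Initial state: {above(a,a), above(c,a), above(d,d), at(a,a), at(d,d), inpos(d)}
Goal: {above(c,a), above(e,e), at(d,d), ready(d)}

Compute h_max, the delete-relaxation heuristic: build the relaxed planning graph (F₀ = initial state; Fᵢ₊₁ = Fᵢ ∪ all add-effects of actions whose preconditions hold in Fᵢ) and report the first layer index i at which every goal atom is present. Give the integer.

2

F0 = init (6 atoms)
F1 = F0 ∪ {inpos(a), on(d), ready(a), ready(d)}  (10 atoms)
F2 = F1 ∪ {above(c,c), above(e,e), inpos(c), inpos(e), on(a)}  (15 atoms)
goal ⊆ F2  ⇒  h_max = 2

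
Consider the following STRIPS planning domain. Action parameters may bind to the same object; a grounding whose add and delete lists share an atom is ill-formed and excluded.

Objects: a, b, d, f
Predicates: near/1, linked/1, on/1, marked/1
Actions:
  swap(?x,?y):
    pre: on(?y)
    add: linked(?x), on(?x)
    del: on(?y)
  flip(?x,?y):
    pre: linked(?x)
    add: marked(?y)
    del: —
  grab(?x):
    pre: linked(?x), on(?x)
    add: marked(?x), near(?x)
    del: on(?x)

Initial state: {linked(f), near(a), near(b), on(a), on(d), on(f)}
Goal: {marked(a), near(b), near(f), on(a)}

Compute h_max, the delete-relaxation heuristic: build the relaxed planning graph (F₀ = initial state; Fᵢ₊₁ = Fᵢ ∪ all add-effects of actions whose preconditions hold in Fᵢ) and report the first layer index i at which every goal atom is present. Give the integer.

F0 = init (6 atoms)
F1 = F0 ∪ {linked(a), linked(b), linked(d), marked(a), marked(b), marked(d), marked(f), near(f), on(b)}  (15 atoms)
goal ⊆ F1  ⇒  h_max = 1

1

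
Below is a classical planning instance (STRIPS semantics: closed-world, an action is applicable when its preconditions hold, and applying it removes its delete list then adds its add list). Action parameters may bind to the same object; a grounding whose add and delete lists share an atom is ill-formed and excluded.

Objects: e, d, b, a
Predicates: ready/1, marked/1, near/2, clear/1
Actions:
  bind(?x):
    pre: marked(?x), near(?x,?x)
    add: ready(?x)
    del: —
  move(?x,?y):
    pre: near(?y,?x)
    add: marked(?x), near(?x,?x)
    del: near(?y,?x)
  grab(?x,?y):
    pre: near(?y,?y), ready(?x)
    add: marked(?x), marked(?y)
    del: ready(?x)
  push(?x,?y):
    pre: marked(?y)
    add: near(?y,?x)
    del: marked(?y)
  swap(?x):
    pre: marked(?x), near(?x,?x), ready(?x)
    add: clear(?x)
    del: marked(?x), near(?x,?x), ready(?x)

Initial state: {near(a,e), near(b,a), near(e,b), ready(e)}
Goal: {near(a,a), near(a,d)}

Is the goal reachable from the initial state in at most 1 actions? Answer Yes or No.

No

1. move(a,b)  →  {marked(a), near(a,a), near(a,e), near(e,b), ready(e)}
2. push(d,a)  →  {near(a,a), near(a,d), near(a,e), near(e,b), ready(e)}
optimal plan length = 2; 2 > 1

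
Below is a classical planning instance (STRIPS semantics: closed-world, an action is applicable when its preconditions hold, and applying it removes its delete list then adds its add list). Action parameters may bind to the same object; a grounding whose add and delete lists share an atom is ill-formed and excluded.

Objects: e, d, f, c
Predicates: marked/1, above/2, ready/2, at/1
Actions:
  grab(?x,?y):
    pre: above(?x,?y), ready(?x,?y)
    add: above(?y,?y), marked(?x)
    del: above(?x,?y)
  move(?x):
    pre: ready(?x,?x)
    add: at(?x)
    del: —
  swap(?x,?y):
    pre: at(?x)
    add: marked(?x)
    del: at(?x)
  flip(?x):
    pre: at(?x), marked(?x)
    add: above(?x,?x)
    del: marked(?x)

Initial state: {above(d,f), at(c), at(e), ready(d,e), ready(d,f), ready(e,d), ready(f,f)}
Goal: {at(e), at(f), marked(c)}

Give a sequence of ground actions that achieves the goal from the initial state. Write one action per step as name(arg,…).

move(f); swap(c,e)

1. move(f)  →  {above(d,f), at(c), at(e), at(f), ready(d,e), ready(d,f), ready(e,d), ready(f,f)}
2. swap(c,e)  →  {above(d,f), at(e), at(f), marked(c), ready(d,e), ready(d,f), ready(e,d), ready(f,f)}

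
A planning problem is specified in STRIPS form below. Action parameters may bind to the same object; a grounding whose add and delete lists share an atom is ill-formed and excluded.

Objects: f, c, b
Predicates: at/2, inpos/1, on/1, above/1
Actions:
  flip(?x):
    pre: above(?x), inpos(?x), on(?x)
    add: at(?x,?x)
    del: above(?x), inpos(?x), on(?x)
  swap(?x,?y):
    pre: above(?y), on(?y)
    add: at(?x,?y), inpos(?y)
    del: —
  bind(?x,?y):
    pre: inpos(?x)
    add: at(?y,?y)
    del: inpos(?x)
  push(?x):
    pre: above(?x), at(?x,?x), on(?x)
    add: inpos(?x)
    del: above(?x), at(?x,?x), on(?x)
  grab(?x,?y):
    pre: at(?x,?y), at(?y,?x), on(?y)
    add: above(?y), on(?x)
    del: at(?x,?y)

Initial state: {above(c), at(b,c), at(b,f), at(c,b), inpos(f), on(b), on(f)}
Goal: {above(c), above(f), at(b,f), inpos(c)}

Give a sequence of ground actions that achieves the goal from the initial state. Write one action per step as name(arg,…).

bind(f,f); grab(f,f); grab(c,b); swap(f,c)

1. bind(f,f)  →  {above(c), at(b,c), at(b,f), at(c,b), at(f,f), on(b), on(f)}
2. grab(f,f)  →  {above(c), above(f), at(b,c), at(b,f), at(c,b), on(b), on(f)}
3. grab(c,b)  →  {above(b), above(c), above(f), at(b,c), at(b,f), on(b), on(c), on(f)}
4. swap(f,c)  →  {above(b), above(c), above(f), at(b,c), at(b,f), at(f,c), inpos(c), on(b), on(c), on(f)}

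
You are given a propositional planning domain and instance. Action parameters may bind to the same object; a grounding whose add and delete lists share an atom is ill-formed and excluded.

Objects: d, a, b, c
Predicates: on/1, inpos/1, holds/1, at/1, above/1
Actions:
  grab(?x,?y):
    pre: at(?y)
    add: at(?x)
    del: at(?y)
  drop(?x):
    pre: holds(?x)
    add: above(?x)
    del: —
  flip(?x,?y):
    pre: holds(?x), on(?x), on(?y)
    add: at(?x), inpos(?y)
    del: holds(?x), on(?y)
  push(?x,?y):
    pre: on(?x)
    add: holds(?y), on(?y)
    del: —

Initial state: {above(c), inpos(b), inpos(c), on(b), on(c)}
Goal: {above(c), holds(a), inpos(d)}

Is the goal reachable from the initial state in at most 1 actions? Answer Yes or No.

No

1. push(b,d)  →  {above(c), holds(d), inpos(b), inpos(c), on(b), on(c), on(d)}
2. flip(d,d)  →  {above(c), at(d), inpos(b), inpos(c), inpos(d), on(b), on(c)}
3. push(b,a)  →  {above(c), at(d), holds(a), inpos(b), inpos(c), inpos(d), on(a), on(b), on(c)}
optimal plan length = 3; 3 > 1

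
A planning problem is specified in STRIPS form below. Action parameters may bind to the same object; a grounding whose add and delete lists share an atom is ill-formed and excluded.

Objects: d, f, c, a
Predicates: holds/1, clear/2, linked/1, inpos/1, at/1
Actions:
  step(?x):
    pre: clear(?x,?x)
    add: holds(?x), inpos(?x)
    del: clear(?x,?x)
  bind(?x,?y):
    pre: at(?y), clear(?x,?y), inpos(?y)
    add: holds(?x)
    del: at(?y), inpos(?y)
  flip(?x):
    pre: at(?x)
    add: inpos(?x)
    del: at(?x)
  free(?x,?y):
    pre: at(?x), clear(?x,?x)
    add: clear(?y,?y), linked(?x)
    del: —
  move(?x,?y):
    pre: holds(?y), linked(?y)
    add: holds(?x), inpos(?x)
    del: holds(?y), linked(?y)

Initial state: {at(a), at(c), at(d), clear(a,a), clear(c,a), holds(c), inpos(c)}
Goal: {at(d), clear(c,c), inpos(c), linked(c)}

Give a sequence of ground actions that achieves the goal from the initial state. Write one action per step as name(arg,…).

free(a,c); free(c,d)

1. free(a,c)  →  {at(a), at(c), at(d), clear(a,a), clear(c,a), clear(c,c), holds(c), inpos(c), linked(a)}
2. free(c,d)  →  {at(a), at(c), at(d), clear(a,a), clear(c,a), clear(c,c), clear(d,d), holds(c), inpos(c), linked(a), linked(c)}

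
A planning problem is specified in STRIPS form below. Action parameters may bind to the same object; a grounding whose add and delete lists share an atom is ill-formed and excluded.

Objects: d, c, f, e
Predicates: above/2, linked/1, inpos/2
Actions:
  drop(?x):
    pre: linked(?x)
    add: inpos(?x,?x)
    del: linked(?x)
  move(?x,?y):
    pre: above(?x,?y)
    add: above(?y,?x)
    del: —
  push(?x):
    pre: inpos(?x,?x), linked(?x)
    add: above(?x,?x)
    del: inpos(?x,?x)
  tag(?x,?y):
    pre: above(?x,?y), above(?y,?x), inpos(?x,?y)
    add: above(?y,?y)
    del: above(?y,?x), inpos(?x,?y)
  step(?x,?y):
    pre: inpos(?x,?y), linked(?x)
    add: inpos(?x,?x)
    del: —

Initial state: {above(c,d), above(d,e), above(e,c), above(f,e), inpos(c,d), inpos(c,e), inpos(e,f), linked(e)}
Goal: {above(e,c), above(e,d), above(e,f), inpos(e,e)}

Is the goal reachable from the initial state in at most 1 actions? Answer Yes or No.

No

1. drop(e)  →  {above(c,d), above(d,e), above(e,c), above(f,e), inpos(c,d), inpos(c,e), inpos(e,e), inpos(e,f)}
2. move(d,e)  →  {above(c,d), above(d,e), above(e,c), above(e,d), above(f,e), inpos(c,d), inpos(c,e), inpos(e,e), inpos(e,f)}
3. move(f,e)  →  {above(c,d), above(d,e), above(e,c), above(e,d), above(e,f), above(f,e), inpos(c,d), inpos(c,e), inpos(e,e), inpos(e,f)}
optimal plan length = 3; 3 > 1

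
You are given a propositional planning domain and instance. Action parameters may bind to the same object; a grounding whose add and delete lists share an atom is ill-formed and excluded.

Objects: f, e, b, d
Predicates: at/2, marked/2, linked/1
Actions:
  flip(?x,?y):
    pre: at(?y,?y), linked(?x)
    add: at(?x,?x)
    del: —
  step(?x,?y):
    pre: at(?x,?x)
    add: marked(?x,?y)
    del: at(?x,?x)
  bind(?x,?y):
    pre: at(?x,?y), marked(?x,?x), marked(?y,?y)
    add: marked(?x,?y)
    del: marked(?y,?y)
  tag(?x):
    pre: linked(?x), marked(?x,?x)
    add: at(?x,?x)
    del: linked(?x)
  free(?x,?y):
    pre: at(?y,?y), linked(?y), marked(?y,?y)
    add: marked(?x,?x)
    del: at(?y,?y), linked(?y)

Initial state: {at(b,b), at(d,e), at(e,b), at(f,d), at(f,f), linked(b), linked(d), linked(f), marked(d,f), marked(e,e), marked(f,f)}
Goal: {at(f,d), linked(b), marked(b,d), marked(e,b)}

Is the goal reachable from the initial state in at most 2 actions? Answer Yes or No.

No

1. step(b,d)  →  {at(d,e), at(e,b), at(f,d), at(f,f), linked(b), linked(d), linked(f), marked(b,d), marked(d,f), marked(e,e), marked(f,f)}
2. free(b,f)  →  {at(d,e), at(e,b), at(f,d), linked(b), linked(d), marked(b,b), marked(b,d), marked(d,f), marked(e,e), marked(f,f)}
3. bind(e,b)  →  {at(d,e), at(e,b), at(f,d), linked(b), linked(d), marked(b,d), marked(d,f), marked(e,b), marked(e,e), marked(f,f)}
optimal plan length = 3; 3 > 2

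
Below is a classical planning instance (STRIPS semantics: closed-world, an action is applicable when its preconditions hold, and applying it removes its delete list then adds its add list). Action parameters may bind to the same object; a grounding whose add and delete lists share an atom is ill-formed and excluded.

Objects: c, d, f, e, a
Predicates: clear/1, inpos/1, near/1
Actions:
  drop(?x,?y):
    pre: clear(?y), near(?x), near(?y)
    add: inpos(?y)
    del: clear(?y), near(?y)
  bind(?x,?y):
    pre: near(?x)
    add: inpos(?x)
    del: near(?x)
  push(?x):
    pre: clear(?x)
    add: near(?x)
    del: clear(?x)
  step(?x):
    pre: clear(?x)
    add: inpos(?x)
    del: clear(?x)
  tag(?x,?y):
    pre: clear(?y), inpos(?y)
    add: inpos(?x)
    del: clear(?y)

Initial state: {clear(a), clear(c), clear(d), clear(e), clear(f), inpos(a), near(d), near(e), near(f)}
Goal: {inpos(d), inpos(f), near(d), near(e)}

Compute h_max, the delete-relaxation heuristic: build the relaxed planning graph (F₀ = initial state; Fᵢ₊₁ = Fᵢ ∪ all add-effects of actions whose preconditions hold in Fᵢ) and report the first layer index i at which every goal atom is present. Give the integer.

F0 = init (9 atoms)
F1 = F0 ∪ {inpos(c), inpos(d), inpos(e), inpos(f), near(a), near(c)}  (15 atoms)
goal ⊆ F1  ⇒  h_max = 1

1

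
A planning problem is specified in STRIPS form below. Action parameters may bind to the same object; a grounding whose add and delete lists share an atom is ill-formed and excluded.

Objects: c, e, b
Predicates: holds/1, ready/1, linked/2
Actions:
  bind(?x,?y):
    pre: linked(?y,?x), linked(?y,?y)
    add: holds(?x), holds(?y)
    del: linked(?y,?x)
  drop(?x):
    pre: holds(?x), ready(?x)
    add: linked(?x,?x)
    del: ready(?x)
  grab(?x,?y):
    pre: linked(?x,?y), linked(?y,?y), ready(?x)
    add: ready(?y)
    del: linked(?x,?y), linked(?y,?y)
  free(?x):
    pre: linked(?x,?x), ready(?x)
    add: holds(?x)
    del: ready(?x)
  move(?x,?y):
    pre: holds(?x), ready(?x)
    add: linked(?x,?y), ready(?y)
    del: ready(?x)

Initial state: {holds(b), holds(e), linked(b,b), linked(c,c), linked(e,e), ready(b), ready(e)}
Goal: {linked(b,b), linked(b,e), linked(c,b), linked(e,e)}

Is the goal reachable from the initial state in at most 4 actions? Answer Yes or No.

Yes

1. bind(c,c)  →  {holds(b), holds(c), holds(e), linked(b,b), linked(e,e), ready(b), ready(e)}
2. move(e,c)  →  {holds(b), holds(c), holds(e), linked(b,b), linked(e,c), linked(e,e), ready(b), ready(c)}
3. move(c,b)  →  {holds(b), holds(c), holds(e), linked(b,b), linked(c,b), linked(e,c), linked(e,e), ready(b)}
4. move(b,e)  →  {holds(b), holds(c), holds(e), linked(b,b), linked(b,e), linked(c,b), linked(e,c), linked(e,e), ready(e)}
optimal plan length = 4; 4 ≤ 4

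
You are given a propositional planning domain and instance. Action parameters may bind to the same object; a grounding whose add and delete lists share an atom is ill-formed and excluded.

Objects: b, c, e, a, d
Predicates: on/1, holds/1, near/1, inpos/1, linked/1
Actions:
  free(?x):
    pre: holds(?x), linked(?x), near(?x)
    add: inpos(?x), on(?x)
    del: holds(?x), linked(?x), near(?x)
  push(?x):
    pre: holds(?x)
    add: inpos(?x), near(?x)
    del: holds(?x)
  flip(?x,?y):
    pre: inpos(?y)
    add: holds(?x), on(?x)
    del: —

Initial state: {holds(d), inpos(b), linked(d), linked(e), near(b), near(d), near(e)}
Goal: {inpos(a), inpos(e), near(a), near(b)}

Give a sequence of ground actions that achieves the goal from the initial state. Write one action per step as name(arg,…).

1. flip(e,b)  →  {holds(d), holds(e), inpos(b), linked(d), linked(e), near(b), near(d), near(e), on(e)}
2. free(e)  →  {holds(d), inpos(b), inpos(e), linked(d), near(b), near(d), on(e)}
3. flip(a,b)  →  {holds(a), holds(d), inpos(b), inpos(e), linked(d), near(b), near(d), on(a), on(e)}
4. push(a)  →  {holds(d), inpos(a), inpos(b), inpos(e), linked(d), near(a), near(b), near(d), on(a), on(e)}

flip(e,b); free(e); flip(a,b); push(a)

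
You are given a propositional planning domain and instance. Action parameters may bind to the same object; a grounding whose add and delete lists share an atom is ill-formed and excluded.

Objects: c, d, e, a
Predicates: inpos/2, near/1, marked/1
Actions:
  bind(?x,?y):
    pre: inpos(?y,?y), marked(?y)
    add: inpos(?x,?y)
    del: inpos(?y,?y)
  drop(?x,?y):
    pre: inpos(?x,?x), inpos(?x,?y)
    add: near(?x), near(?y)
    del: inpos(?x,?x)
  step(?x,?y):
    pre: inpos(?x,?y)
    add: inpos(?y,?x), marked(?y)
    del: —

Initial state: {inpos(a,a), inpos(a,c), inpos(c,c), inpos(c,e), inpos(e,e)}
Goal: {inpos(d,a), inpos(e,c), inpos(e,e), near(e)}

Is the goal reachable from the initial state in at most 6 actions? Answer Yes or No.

Yes

1. drop(c,e)  →  {inpos(a,a), inpos(a,c), inpos(c,e), inpos(e,e), near(c), near(e)}
2. step(c,e)  →  {inpos(a,a), inpos(a,c), inpos(c,e), inpos(e,c), inpos(e,e), marked(e), near(c), near(e)}
3. step(a,a)  →  {inpos(a,a), inpos(a,c), inpos(c,e), inpos(e,c), inpos(e,e), marked(a), marked(e), near(c), near(e)}
4. bind(d,a)  →  {inpos(a,c), inpos(c,e), inpos(d,a), inpos(e,c), inpos(e,e), marked(a), marked(e), near(c), near(e)}
optimal plan length = 4; 4 ≤ 6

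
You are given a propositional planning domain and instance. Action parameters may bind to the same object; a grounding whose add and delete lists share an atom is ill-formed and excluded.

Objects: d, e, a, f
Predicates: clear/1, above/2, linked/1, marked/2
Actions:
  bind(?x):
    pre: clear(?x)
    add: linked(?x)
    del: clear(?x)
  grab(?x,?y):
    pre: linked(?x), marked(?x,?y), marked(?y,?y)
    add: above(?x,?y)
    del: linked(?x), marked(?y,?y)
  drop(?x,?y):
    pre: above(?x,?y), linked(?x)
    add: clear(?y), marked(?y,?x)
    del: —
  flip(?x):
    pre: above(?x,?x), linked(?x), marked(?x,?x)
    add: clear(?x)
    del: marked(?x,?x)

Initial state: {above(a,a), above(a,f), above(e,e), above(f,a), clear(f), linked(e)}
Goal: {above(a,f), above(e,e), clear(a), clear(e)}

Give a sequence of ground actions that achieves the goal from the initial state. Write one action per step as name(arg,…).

1. bind(f)  →  {above(a,a), above(a,f), above(e,e), above(f,a), linked(e), linked(f)}
2. drop(e,e)  →  {above(a,a), above(a,f), above(e,e), above(f,a), clear(e), linked(e), linked(f), marked(e,e)}
3. drop(f,a)  →  {above(a,a), above(a,f), above(e,e), above(f,a), clear(a), clear(e), linked(e), linked(f), marked(a,f), marked(e,e)}

bind(f); drop(e,e); drop(f,a)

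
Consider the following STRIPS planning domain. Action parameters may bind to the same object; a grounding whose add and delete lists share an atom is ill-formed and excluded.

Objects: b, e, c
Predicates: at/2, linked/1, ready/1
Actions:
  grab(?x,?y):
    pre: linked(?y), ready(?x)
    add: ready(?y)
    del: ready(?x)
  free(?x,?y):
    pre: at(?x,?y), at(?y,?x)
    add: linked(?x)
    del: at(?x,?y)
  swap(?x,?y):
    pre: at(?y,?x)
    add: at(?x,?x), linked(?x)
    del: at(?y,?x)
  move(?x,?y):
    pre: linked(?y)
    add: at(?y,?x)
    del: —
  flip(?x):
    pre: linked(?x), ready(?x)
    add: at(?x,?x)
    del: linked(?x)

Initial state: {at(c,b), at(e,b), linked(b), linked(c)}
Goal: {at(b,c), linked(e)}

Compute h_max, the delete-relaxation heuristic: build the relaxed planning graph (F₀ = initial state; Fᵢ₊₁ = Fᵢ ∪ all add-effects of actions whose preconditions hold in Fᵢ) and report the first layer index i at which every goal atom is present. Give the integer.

F0 = init (4 atoms)
F1 = F0 ∪ {at(b,b), at(b,c), at(b,e), at(c,c), at(c,e)}  (9 atoms)
F2 = F1 ∪ {at(e,e), linked(e)}  (11 atoms)
goal ⊆ F2  ⇒  h_max = 2

2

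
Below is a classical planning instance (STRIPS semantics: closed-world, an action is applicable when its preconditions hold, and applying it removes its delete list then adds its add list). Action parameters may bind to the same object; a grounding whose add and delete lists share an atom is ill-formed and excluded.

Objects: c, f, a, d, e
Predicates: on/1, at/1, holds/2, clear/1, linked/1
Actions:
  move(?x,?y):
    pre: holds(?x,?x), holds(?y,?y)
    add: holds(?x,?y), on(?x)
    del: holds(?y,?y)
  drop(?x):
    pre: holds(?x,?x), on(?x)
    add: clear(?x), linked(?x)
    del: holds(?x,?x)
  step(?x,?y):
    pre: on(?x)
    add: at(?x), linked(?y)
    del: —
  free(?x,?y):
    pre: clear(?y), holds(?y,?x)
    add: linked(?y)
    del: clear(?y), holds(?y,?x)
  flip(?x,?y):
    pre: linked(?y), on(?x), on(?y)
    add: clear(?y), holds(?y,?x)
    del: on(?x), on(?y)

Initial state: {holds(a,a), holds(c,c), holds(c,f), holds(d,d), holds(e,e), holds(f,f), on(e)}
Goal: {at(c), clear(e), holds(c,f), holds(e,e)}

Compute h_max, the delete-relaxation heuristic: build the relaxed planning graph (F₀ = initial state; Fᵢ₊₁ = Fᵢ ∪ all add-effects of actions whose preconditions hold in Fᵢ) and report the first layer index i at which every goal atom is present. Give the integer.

F0 = init (7 atoms)
F1 = F0 ∪ {at(e), clear(e), holds(a,c), holds(a,d), holds(a,e), holds(a,f), holds(c,a), holds(c,d), holds(c,e), holds(d,a), holds(d,c), holds(d,e), holds(d,f), holds(e,a), holds(e,c), holds(e,d), holds(e,f), holds(f,a), holds(f,c), holds(f,d), holds(f,e), linked(a), linked(c), linked(d), linked(e), linked(f), on(a), on(c), on(d), on(f)}  (37 atoms)
F2 = F1 ∪ {at(a), at(c), at(d), at(f), clear(a), clear(c), clear(d), clear(f)}  (45 atoms)
goal ⊆ F2  ⇒  h_max = 2

2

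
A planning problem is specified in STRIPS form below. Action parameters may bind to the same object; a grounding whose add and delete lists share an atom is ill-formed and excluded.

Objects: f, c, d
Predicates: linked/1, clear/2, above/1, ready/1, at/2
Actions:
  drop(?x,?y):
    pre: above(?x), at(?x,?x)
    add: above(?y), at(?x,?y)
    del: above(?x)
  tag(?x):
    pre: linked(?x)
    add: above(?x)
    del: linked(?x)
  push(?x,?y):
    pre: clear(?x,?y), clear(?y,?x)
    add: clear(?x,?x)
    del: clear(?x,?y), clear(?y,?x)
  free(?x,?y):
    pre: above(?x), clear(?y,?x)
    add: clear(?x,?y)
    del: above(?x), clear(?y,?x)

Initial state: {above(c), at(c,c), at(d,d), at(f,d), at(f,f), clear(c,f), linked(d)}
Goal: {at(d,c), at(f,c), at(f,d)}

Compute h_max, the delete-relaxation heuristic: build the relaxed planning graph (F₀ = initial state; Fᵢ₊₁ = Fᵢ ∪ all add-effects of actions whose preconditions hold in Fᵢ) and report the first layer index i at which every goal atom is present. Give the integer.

2

F0 = init (7 atoms)
F1 = F0 ∪ {above(d), above(f), at(c,d), at(c,f)}  (11 atoms)
F2 = F1 ∪ {at(d,c), at(d,f), at(f,c), clear(f,c)}  (15 atoms)
goal ⊆ F2  ⇒  h_max = 2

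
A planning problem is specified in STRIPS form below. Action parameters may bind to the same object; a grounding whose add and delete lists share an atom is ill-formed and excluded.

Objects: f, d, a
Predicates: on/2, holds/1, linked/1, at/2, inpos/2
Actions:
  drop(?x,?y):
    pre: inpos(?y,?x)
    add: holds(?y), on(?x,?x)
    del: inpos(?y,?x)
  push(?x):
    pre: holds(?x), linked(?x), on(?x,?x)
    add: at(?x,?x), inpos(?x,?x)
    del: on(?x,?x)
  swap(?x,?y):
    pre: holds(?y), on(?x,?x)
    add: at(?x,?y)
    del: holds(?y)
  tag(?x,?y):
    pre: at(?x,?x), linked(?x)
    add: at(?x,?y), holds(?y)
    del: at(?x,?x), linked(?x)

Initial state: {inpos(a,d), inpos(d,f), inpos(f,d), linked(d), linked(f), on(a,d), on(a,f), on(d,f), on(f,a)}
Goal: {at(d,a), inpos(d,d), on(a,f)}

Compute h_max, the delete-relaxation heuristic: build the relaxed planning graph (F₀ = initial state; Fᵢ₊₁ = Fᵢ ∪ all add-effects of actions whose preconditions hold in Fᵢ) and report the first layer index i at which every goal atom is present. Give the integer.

2

F0 = init (9 atoms)
F1 = F0 ∪ {holds(a), holds(d), holds(f), on(d,d), on(f,f)}  (14 atoms)
F2 = F1 ∪ {at(d,a), at(d,d), at(d,f), at(f,a), at(f,d), at(f,f), inpos(d,d), inpos(f,f)}  (22 atoms)
goal ⊆ F2  ⇒  h_max = 2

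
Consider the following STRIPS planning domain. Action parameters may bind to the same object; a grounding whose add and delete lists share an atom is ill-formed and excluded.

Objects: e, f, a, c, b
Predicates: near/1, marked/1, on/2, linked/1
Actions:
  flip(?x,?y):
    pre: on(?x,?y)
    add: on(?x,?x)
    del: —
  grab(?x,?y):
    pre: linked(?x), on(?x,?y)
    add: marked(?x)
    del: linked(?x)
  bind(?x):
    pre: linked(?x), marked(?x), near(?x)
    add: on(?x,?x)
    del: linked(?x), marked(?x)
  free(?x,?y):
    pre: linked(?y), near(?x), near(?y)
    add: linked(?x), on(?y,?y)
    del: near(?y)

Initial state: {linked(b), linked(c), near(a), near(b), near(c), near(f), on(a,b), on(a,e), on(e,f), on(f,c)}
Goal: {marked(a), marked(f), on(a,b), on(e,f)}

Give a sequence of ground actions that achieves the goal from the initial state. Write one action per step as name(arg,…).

1. free(f,c)  →  {linked(b), linked(c), linked(f), near(a), near(b), near(f), on(a,b), on(a,e), on(c,c), on(e,f), on(f,c)}
2. grab(f,c)  →  {linked(b), linked(c), marked(f), near(a), near(b), near(f), on(a,b), on(a,e), on(c,c), on(e,f), on(f,c)}
3. free(a,b)  →  {linked(a), linked(b), linked(c), marked(f), near(a), near(f), on(a,b), on(a,e), on(b,b), on(c,c), on(e,f), on(f,c)}
4. grab(a,e)  →  {linked(b), linked(c), marked(a), marked(f), near(a), near(f), on(a,b), on(a,e), on(b,b), on(c,c), on(e,f), on(f,c)}

free(f,c); grab(f,c); free(a,b); grab(a,e)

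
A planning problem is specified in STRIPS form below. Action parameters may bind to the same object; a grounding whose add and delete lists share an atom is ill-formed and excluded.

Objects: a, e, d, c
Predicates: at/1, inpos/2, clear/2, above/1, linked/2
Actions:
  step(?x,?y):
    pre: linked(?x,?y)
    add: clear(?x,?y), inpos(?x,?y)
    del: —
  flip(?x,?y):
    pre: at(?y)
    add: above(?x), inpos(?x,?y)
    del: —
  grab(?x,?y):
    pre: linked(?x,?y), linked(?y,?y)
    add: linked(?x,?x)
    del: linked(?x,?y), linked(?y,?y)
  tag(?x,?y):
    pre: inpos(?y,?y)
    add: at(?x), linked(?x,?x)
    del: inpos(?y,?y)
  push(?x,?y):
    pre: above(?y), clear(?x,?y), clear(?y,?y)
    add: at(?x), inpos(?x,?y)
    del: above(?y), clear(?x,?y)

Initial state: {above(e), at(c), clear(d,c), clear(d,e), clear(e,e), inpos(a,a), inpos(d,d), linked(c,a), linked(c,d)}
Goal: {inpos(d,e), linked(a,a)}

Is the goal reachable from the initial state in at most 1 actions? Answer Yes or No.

1. tag(a,a)  →  {above(e), at(a), at(c), clear(d,c), clear(d,e), clear(e,e), inpos(d,d), linked(a,a), linked(c,a), linked(c,d)}
2. push(d,e)  →  {at(a), at(c), at(d), clear(d,c), clear(e,e), inpos(d,d), inpos(d,e), linked(a,a), linked(c,a), linked(c,d)}
optimal plan length = 2; 2 > 1

No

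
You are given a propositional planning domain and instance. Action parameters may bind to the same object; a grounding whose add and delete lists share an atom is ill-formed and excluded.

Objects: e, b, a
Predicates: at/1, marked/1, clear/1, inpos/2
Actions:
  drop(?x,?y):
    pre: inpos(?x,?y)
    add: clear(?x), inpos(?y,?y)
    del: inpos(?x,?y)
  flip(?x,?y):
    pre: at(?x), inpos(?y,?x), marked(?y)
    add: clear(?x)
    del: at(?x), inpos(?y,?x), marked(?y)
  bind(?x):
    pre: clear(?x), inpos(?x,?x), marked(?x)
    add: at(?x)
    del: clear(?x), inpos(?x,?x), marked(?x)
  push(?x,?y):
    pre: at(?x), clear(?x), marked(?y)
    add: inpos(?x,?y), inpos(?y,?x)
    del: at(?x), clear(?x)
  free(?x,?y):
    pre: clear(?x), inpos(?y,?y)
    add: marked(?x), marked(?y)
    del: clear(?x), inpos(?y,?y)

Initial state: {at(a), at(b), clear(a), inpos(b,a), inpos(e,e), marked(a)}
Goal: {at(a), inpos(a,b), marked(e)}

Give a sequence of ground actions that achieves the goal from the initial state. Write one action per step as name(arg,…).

drop(b,a); push(b,a); free(a,e)

1. drop(b,a)  →  {at(a), at(b), clear(a), clear(b), inpos(a,a), inpos(e,e), marked(a)}
2. push(b,a)  →  {at(a), clear(a), inpos(a,a), inpos(a,b), inpos(b,a), inpos(e,e), marked(a)}
3. free(a,e)  →  {at(a), inpos(a,a), inpos(a,b), inpos(b,a), marked(a), marked(e)}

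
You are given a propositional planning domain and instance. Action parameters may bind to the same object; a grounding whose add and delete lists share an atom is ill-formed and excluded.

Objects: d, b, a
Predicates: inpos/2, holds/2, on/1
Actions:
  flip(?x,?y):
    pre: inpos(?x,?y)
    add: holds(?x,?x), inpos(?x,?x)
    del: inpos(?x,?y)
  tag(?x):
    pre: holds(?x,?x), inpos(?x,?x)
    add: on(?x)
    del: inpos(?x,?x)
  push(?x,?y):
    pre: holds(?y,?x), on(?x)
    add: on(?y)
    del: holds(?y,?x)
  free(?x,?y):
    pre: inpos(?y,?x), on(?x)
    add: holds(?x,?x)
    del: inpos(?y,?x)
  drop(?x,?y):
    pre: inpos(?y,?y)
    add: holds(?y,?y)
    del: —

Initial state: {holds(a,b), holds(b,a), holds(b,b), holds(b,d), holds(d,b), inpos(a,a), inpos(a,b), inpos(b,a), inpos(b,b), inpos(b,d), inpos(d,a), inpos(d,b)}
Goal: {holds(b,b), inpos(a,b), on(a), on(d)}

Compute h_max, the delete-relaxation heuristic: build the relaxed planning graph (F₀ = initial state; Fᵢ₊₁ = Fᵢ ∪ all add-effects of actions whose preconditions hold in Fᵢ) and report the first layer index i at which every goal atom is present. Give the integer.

2

F0 = init (12 atoms)
F1 = F0 ∪ {holds(a,a), holds(d,d), inpos(d,d), on(b)}  (16 atoms)
F2 = F1 ∪ {on(a), on(d)}  (18 atoms)
goal ⊆ F2  ⇒  h_max = 2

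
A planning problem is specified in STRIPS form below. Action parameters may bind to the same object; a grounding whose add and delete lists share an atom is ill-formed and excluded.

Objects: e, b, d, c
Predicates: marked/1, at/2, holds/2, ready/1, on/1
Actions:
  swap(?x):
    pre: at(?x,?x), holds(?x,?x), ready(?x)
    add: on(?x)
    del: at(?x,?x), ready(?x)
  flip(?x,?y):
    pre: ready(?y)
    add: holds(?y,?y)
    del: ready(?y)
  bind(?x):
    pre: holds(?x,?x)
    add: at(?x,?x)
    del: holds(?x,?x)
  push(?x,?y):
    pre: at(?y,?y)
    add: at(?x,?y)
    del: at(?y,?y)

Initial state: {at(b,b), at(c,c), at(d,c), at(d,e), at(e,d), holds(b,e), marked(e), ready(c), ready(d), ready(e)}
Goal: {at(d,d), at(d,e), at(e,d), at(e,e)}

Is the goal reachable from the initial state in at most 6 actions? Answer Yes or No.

Yes

1. flip(e,e)  →  {at(b,b), at(c,c), at(d,c), at(d,e), at(e,d), holds(b,e), holds(e,e), marked(e), ready(c), ready(d)}
2. flip(e,d)  →  {at(b,b), at(c,c), at(d,c), at(d,e), at(e,d), holds(b,e), holds(d,d), holds(e,e), marked(e), ready(c)}
3. bind(e)  →  {at(b,b), at(c,c), at(d,c), at(d,e), at(e,d), at(e,e), holds(b,e), holds(d,d), marked(e), ready(c)}
4. bind(d)  →  {at(b,b), at(c,c), at(d,c), at(d,d), at(d,e), at(e,d), at(e,e), holds(b,e), marked(e), ready(c)}
optimal plan length = 4; 4 ≤ 6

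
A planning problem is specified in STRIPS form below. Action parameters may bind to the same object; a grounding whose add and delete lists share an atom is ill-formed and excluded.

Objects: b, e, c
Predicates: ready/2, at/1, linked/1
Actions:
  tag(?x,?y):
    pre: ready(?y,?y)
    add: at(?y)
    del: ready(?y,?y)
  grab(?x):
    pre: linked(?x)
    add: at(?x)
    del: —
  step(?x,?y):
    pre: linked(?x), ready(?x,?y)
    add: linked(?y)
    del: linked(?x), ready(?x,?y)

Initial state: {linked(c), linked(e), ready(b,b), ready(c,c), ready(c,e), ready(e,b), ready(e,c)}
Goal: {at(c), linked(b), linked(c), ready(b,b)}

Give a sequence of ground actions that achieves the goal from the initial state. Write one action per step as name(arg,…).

tag(b,c); step(e,b)

1. tag(b,c)  →  {at(c), linked(c), linked(e), ready(b,b), ready(c,e), ready(e,b), ready(e,c)}
2. step(e,b)  →  {at(c), linked(b), linked(c), ready(b,b), ready(c,e), ready(e,c)}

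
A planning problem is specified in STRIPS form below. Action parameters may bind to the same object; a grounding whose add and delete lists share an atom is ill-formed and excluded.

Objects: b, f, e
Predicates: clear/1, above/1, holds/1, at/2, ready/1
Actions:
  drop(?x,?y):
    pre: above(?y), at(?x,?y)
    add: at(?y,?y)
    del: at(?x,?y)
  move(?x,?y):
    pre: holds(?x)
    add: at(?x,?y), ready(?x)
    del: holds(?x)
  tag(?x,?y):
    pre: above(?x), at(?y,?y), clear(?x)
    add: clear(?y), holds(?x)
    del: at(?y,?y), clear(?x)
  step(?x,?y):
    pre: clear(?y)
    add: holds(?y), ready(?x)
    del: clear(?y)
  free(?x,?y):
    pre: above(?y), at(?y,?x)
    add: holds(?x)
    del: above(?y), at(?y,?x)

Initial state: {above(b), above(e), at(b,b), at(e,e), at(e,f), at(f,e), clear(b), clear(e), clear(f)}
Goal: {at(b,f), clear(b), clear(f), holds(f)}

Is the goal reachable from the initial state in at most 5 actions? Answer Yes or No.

Yes

1. free(b,b)  →  {above(e), at(e,e), at(e,f), at(f,e), clear(b), clear(e), clear(f), holds(b)}
2. move(b,f)  →  {above(e), at(b,f), at(e,e), at(e,f), at(f,e), clear(b), clear(e), clear(f), ready(b)}
3. free(f,e)  →  {at(b,f), at(e,e), at(f,e), clear(b), clear(e), clear(f), holds(f), ready(b)}
optimal plan length = 3; 3 ≤ 5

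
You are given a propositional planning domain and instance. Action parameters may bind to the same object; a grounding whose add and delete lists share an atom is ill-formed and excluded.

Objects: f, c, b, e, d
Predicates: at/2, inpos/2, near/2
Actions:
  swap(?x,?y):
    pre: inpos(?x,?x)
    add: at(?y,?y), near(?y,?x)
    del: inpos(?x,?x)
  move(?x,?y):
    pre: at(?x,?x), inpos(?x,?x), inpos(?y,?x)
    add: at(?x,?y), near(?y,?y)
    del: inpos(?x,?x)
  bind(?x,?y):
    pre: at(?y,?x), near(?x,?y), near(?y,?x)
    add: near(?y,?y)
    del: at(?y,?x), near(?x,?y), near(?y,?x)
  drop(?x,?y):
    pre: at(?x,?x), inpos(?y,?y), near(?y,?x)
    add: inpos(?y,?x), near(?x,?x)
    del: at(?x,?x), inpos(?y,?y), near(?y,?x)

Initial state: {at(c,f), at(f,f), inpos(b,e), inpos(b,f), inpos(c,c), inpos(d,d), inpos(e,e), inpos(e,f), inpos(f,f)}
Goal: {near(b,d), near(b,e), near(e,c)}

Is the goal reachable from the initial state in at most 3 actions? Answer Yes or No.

1. swap(c,e)  →  {at(c,f), at(e,e), at(f,f), inpos(b,e), inpos(b,f), inpos(d,d), inpos(e,e), inpos(e,f), inpos(f,f), near(e,c)}
2. swap(e,b)  →  {at(b,b), at(c,f), at(e,e), at(f,f), inpos(b,e), inpos(b,f), inpos(d,d), inpos(e,f), inpos(f,f), near(b,e), near(e,c)}
3. swap(d,b)  →  {at(b,b), at(c,f), at(e,e), at(f,f), inpos(b,e), inpos(b,f), inpos(e,f), inpos(f,f), near(b,d), near(b,e), near(e,c)}
optimal plan length = 3; 3 ≤ 3

Yes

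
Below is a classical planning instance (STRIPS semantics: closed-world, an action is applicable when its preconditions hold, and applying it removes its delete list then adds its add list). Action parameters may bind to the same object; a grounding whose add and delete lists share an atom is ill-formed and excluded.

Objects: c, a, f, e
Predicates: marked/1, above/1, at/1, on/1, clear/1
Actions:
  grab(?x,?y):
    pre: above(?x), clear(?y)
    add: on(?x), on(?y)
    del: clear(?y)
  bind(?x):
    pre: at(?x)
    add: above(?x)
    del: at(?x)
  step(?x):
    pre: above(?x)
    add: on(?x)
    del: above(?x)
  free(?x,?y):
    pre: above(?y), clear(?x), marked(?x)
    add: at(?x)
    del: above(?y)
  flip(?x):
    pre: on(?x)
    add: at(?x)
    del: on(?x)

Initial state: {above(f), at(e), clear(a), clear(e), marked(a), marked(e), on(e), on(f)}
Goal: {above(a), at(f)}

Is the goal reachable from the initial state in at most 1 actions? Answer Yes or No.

1. free(a,f)  →  {at(a), at(e), clear(a), clear(e), marked(a), marked(e), on(e), on(f)}
2. bind(a)  →  {above(a), at(e), clear(a), clear(e), marked(a), marked(e), on(e), on(f)}
3. flip(f)  →  {above(a), at(e), at(f), clear(a), clear(e), marked(a), marked(e), on(e)}
optimal plan length = 3; 3 > 1

No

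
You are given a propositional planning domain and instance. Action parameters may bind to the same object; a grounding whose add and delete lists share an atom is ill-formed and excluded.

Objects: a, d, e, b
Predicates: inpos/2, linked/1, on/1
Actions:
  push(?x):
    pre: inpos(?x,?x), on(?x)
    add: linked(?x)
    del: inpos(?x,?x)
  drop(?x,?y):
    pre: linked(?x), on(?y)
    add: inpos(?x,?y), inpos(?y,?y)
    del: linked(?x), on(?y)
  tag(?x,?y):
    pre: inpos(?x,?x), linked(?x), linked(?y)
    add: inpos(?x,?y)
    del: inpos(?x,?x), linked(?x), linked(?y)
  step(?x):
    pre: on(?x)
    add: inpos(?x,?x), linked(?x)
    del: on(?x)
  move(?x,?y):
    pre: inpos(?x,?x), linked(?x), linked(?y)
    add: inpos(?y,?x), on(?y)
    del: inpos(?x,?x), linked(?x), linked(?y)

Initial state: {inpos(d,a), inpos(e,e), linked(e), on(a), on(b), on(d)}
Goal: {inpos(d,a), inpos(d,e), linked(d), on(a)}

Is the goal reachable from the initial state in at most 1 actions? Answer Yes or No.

No

1. step(d)  →  {inpos(d,a), inpos(d,d), inpos(e,e), linked(d), linked(e), on(a), on(b)}
2. move(e,d)  →  {inpos(d,a), inpos(d,d), inpos(d,e), on(a), on(b), on(d)}
3. push(d)  →  {inpos(d,a), inpos(d,e), linked(d), on(a), on(b), on(d)}
optimal plan length = 3; 3 > 1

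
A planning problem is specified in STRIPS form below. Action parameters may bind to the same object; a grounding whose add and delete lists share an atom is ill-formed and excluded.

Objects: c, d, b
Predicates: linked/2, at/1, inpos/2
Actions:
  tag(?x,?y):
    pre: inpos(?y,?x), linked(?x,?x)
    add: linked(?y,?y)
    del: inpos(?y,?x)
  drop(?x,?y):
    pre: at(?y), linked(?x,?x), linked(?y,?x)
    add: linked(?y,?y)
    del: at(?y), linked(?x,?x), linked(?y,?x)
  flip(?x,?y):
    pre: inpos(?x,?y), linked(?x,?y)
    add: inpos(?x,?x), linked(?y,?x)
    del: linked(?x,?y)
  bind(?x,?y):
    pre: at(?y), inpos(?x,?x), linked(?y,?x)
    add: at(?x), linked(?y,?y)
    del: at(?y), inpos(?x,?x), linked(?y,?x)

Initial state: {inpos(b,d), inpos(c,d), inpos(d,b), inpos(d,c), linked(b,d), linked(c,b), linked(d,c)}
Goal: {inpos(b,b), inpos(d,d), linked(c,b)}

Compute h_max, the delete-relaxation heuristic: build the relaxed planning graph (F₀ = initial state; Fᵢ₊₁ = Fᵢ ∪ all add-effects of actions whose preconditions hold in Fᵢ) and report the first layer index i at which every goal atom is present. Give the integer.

1

F0 = init (7 atoms)
F1 = F0 ∪ {inpos(b,b), inpos(d,d), linked(c,d), linked(d,b)}  (11 atoms)
goal ⊆ F1  ⇒  h_max = 1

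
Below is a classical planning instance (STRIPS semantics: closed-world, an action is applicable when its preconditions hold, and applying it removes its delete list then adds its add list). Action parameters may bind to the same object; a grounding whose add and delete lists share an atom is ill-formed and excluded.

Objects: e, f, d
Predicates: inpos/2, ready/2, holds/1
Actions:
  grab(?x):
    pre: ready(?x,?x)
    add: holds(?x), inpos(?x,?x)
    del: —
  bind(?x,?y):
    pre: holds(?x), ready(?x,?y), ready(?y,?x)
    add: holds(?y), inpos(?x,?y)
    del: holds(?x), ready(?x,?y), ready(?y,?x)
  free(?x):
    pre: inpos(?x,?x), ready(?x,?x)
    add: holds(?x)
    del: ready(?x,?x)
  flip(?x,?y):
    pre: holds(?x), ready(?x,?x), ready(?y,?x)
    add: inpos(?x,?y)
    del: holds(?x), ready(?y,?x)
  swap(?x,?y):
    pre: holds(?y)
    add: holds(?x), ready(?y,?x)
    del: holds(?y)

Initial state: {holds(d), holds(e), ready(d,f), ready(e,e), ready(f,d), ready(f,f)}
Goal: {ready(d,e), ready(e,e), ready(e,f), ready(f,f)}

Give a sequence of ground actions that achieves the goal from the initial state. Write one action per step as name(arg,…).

swap(e,d); swap(f,e)

1. swap(e,d)  →  {holds(e), ready(d,e), ready(d,f), ready(e,e), ready(f,d), ready(f,f)}
2. swap(f,e)  →  {holds(f), ready(d,e), ready(d,f), ready(e,e), ready(e,f), ready(f,d), ready(f,f)}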